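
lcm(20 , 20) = 20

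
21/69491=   21/69491 = 0.00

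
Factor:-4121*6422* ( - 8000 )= 2^7 * 5^3*13^3*19^1 * 317^1 = 211720496000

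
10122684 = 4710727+5411957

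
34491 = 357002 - 322511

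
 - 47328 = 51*( - 928 )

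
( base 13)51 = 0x42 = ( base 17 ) 3f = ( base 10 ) 66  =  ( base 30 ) 26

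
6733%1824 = 1261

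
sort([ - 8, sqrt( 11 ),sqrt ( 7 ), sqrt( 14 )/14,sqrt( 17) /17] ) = [ - 8,sqrt( 17)/17,sqrt ( 14)/14,sqrt(7) , sqrt( 11)]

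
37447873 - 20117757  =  17330116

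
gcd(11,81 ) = 1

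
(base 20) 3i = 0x4e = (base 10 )78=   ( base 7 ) 141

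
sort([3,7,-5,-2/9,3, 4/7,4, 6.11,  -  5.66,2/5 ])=[- 5.66, - 5, - 2/9, 2/5, 4/7,3, 3,4, 6.11,7]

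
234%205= 29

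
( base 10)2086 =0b100000100110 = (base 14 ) A90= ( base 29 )2dr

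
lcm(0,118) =0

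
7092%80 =52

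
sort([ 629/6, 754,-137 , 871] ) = [ - 137,629/6, 754 , 871]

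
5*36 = 180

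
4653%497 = 180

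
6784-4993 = 1791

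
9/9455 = 9/9455 = 0.00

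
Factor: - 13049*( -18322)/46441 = 2^1 * 9161^1 * 13049^1*46441^( - 1 ) = 239083778/46441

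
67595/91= 742+ 73/91 = 742.80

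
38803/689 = 38803/689 = 56.32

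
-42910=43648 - 86558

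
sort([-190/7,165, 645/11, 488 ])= [-190/7,645/11,165, 488 ] 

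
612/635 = 612/635 = 0.96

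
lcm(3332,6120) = 299880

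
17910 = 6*2985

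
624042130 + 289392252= 913434382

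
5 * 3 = 15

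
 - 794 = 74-868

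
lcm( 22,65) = 1430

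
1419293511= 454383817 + 964909694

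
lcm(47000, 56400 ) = 282000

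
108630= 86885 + 21745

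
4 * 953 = 3812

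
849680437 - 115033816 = 734646621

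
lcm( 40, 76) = 760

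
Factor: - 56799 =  - 3^2*6311^1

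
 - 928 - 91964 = -92892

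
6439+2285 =8724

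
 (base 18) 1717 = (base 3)102010221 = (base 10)8125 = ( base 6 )101341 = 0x1FBD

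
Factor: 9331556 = 2^2 * 13^1*179453^1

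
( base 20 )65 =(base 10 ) 125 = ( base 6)325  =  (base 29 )49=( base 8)175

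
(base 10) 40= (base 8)50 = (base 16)28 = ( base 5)130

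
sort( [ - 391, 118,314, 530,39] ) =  [ - 391,  39 , 118, 314, 530] 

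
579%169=72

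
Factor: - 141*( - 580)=81780= 2^2* 3^1*5^1*29^1*47^1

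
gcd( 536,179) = 1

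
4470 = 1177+3293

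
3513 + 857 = 4370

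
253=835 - 582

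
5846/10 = 2923/5 = 584.60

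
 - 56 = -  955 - -899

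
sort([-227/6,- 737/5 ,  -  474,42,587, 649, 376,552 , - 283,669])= [ - 474,-283, - 737/5 , - 227/6, 42,  376,  552,  587,649,669 ]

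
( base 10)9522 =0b10010100110010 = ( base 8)22462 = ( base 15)2C4C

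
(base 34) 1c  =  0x2e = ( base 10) 46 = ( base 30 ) 1G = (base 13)37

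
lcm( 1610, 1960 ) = 45080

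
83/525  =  83/525  =  0.16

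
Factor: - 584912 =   -  2^4*139^1*263^1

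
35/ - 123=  - 35/123= -0.28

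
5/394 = 5/394 = 0.01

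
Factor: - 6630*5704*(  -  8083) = 2^4*3^1*5^1*13^1*17^1 * 23^1 * 31^1*59^1*137^1  =  305679014160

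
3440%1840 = 1600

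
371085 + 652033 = 1023118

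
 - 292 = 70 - 362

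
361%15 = 1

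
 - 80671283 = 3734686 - 84405969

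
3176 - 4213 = -1037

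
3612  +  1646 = 5258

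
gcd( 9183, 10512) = 3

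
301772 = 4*75443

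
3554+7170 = 10724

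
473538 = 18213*26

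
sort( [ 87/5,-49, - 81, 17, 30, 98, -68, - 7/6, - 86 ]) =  [-86,-81,- 68, - 49,-7/6, 17,87/5,30, 98]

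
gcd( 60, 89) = 1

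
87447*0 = 0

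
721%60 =1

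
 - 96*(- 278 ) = 26688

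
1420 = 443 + 977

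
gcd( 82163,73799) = 1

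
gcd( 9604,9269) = 1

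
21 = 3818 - 3797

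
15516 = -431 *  (- 36)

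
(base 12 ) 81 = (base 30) 37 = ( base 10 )97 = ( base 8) 141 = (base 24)41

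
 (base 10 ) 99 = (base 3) 10200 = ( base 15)69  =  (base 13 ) 78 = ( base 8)143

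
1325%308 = 93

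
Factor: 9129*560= 2^4*3^1*5^1 * 7^1*17^1*179^1 = 5112240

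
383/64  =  383/64 = 5.98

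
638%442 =196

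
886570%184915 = 146910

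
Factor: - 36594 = -2^1 *3^2*19^1*107^1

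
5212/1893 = 5212/1893 = 2.75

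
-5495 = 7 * ( - 785 ) 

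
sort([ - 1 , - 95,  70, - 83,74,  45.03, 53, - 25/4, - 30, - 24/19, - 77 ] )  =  [ - 95, - 83, - 77, - 30, - 25/4, - 24/19,  -  1,45.03,53, 70, 74]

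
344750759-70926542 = 273824217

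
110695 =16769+93926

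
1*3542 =3542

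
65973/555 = 118 + 161/185 = 118.87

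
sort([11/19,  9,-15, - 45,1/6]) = [ -45, - 15, 1/6,11/19, 9] 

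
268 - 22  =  246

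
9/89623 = 9/89623 = 0.00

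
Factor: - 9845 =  - 5^1*11^1*179^1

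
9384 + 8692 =18076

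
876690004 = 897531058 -20841054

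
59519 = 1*59519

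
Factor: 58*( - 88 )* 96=  -  2^9*3^1  *  11^1*29^1 =-  489984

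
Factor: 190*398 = 75620= 2^2*5^1 * 19^1*199^1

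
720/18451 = 720/18451 =0.04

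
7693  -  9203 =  - 1510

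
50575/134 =377 + 57/134 = 377.43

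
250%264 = 250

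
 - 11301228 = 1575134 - 12876362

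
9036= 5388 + 3648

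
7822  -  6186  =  1636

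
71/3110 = 71/3110 = 0.02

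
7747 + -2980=4767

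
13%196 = 13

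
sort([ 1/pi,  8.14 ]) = [ 1/pi,8.14]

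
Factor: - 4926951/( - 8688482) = 2^ ( - 1 )*3^2 * 11^(-1 )*89^1*6151^1*394931^( - 1)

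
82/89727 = 82/89727 = 0.00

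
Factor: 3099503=11^1 * 23^1*12251^1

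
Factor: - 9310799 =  - 433^1 * 21503^1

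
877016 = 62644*14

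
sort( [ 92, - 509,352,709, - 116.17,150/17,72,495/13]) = [ - 509, - 116.17, 150/17, 495/13,72,92 , 352, 709 ]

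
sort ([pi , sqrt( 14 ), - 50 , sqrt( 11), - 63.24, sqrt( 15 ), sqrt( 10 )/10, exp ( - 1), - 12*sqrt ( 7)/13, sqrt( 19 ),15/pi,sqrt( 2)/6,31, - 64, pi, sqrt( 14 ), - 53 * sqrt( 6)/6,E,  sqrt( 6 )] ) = [ - 64, - 63.24, - 50, - 53*sqrt( 6) /6, - 12*sqrt( 7) /13, sqrt (2 ) /6,sqrt( 10) /10, exp( - 1 ), sqrt( 6 ), E, pi, pi , sqrt(11),sqrt( 14 ) , sqrt( 14 ), sqrt( 15 ), sqrt (19 ),15/pi,31] 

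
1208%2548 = 1208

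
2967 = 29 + 2938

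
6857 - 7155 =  - 298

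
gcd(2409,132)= 33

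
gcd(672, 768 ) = 96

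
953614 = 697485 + 256129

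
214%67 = 13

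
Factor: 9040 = 2^4*5^1*113^1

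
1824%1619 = 205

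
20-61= - 41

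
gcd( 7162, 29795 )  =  1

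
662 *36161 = 23938582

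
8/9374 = 4/4687  =  0.00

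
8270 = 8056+214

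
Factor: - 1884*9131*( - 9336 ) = 160605378144 = 2^5*3^2*23^1*157^1*389^1*397^1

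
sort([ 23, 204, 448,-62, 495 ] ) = [-62 , 23, 204,448, 495 ]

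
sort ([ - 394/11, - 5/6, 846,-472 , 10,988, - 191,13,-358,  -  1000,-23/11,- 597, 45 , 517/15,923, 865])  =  [ - 1000, - 597, - 472 ,-358, - 191, - 394/11, - 23/11, - 5/6, 10, 13,517/15,45,846, 865, 923, 988]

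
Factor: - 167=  - 167^1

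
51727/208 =3979/16= 248.69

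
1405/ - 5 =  - 281/1=- 281.00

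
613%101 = 7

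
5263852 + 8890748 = 14154600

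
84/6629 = 12/947 =0.01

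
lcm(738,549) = 45018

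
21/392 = 3/56 = 0.05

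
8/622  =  4/311 =0.01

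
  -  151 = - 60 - 91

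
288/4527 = 32/503= 0.06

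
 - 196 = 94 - 290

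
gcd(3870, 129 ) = 129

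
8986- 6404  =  2582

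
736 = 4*184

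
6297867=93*67719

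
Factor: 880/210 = 2^3 * 3^ (-1)*7^(-1 )* 11^1  =  88/21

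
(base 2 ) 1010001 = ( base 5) 311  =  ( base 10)81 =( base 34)2D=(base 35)2b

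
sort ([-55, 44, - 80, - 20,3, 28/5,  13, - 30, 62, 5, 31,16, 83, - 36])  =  [ - 80, - 55, - 36, - 30, - 20,3, 5, 28/5, 13, 16, 31, 44, 62, 83] 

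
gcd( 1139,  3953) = 67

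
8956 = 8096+860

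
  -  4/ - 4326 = 2/2163= 0.00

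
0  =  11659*0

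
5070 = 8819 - 3749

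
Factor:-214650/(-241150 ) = 81/91 = 3^4*7^( - 1)*13^( - 1 ) 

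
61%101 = 61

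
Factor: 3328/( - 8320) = - 2^1*5^( - 1)  =  - 2/5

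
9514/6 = 4757/3=1585.67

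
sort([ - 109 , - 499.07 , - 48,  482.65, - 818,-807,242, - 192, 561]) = [ - 818, - 807, - 499.07, - 192,-109, - 48,242,  482.65, 561 ]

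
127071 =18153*7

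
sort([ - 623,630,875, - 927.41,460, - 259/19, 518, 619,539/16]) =[ - 927.41, - 623, - 259/19, 539/16, 460, 518,619,630, 875] 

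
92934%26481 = 13491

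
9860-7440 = 2420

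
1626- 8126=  - 6500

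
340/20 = 17 = 17.00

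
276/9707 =276/9707 = 0.03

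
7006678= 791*8858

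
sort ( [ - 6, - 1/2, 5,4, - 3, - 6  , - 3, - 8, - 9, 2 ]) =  [ - 9, - 8, - 6  ,-6, - 3, - 3, - 1/2, 2,4, 5 ]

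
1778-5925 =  - 4147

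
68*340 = 23120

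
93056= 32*2908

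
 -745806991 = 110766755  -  856573746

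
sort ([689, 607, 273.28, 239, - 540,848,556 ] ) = [ - 540 , 239,273.28,  556,607, 689, 848]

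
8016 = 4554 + 3462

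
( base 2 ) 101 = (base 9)5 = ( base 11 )5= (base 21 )5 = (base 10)5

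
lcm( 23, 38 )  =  874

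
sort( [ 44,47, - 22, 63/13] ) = [ - 22, 63/13,44,47 ] 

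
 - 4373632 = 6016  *( - 727)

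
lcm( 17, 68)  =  68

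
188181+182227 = 370408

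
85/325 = 17/65 = 0.26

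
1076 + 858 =1934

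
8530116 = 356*23961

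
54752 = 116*472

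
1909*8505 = 16236045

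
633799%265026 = 103747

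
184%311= 184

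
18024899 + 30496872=48521771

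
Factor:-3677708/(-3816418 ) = 1838854/1908209 = 2^1*919427^1* 1908209^(  -  1)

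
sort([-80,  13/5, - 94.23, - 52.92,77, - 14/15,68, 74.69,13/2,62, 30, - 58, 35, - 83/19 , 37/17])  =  [ - 94.23, - 80, - 58, - 52.92, - 83/19,-14/15,37/17 , 13/5, 13/2, 30, 35,62,  68,74.69,77 ]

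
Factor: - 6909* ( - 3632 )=2^4*3^1*7^2*47^1*227^1 = 25093488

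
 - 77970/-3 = 25990 + 0/1= 25990.00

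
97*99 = 9603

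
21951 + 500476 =522427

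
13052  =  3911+9141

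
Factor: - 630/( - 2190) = 21/73 = 3^1*7^1 * 73^ (-1)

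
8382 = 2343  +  6039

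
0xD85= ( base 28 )4bh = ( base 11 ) 2667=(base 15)105b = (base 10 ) 3461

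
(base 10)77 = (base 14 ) 57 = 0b1001101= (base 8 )115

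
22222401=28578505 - 6356104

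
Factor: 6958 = 2^1 * 7^2  *  71^1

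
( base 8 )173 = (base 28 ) 4b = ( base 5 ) 443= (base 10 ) 123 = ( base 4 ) 1323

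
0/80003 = 0 = 0.00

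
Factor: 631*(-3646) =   -  2^1 * 631^1*1823^1 = - 2300626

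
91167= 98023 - 6856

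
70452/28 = 17613/7 = 2516.14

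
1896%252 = 132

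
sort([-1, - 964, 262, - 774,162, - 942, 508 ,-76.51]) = [ - 964, - 942 ,- 774, - 76.51,-1, 162, 262, 508] 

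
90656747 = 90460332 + 196415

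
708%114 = 24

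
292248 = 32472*9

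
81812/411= 199 + 23/411 = 199.06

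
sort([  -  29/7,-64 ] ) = [ - 64, - 29/7]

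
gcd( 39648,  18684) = 12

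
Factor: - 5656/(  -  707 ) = 8 = 2^3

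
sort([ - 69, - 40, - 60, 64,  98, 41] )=[ - 69,  -  60, - 40, 41, 64, 98]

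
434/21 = 20 + 2/3  =  20.67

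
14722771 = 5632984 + 9089787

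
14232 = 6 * 2372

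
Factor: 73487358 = 2^1*3^3*7^2*27773^1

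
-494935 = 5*(  -  98987) 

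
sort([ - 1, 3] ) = [ - 1,  3 ]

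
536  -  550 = -14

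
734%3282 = 734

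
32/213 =32/213 = 0.15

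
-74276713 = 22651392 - 96928105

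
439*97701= 42890739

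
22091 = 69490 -47399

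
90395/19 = 90395/19 = 4757.63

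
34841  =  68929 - 34088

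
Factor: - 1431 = -3^3*53^1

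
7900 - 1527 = 6373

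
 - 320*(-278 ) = 88960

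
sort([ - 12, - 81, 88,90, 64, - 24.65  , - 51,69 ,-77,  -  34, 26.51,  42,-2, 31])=[ - 81 ,  -  77,  -  51, - 34, - 24.65,-12,- 2,26.51,31 , 42, 64, 69,  88,90]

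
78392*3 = 235176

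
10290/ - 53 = -10290/53 = -  194.15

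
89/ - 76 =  - 89/76 = -1.17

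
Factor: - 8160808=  - 2^3*1020101^1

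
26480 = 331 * 80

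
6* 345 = 2070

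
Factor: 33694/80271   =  2^1*3^ (-4 )*17^1 = 34/81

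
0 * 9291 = 0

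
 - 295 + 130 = -165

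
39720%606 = 330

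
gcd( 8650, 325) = 25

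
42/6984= 7/1164=0.01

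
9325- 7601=1724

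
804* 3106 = 2497224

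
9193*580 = 5331940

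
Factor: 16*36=2^6*3^2 = 576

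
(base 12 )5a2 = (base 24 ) 1B2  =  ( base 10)842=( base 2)1101001010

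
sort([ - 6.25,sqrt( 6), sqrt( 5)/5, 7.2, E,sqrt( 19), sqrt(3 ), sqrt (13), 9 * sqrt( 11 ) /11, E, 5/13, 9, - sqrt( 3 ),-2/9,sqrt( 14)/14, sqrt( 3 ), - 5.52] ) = [ - 6.25,  -  5.52, - sqrt(3), - 2/9, sqrt(14) /14, 5/13 , sqrt( 5)/5, sqrt ( 3), sqrt( 3), sqrt(6), 9*sqrt( 11)/11, E,E,sqrt( 13) , sqrt( 19),7.2,  9 ]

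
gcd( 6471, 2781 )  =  9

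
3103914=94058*33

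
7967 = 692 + 7275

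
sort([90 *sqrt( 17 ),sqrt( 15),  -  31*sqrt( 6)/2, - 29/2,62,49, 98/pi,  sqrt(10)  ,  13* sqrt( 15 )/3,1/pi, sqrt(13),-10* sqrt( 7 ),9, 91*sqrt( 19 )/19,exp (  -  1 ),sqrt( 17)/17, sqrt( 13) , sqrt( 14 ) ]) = [ - 31*sqrt( 6 )/2, - 10*sqrt(7) ,-29/2, sqrt( 17 )/17,1/pi,exp( - 1), sqrt( 10), sqrt( 13 ),sqrt( 13), sqrt( 14), sqrt( 15 ), 9,  13*sqrt( 15)/3, 91*sqrt( 19)/19,98/pi, 49,62,90*sqrt(17) ]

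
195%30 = 15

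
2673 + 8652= 11325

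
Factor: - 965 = -5^1*193^1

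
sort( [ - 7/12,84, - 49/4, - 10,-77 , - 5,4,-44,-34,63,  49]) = [ - 77, - 44 , - 34,- 49/4,  -  10, - 5, - 7/12, 4, 49, 63, 84 ] 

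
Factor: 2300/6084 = 575/1521= 3^( - 2)*5^2*13^( - 2) * 23^1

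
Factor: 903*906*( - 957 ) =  - 2^1*3^3 * 7^1*11^1*29^1*43^1*151^1  =  - 782938926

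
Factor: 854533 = 854533^1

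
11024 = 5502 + 5522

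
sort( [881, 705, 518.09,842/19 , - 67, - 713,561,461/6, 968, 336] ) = [ -713,  -  67,842/19,461/6, 336,518.09,561,  705, 881, 968]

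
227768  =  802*284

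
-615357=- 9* 68373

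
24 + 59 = 83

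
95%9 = 5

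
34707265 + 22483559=57190824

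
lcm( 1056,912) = 20064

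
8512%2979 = 2554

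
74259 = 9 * 8251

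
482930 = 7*68990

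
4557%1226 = 879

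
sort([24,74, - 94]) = [ -94,  24, 74] 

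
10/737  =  10/737 = 0.01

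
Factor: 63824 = 2^4*3989^1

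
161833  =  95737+66096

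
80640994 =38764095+41876899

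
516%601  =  516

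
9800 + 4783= 14583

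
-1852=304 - 2156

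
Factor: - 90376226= - 2^1*45188113^1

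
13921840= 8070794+5851046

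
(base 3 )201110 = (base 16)20d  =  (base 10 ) 525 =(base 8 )1015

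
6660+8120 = 14780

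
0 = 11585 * 0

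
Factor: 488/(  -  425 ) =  - 2^3*5^( - 2 )*17^( - 1 ) * 61^1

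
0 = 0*580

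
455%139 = 38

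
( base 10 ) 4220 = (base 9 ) 5708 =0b1000001111100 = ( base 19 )bd2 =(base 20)ab0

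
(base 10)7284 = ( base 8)16164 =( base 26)AK4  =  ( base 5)213114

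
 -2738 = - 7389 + 4651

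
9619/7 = 1374+1/7 =1374.14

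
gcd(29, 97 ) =1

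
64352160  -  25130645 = 39221515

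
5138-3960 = 1178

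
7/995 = 7/995= 0.01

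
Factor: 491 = 491^1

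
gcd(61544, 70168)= 392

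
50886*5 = 254430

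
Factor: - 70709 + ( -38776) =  - 3^3*5^1*811^1 =- 109485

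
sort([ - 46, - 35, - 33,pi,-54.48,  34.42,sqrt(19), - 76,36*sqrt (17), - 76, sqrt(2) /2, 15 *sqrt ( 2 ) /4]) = [ - 76,  -  76 , - 54.48,-46,  -  35, - 33, sqrt(2) /2,pi, sqrt( 19), 15 *sqrt( 2) /4,  34.42,36*sqrt(17 ) ] 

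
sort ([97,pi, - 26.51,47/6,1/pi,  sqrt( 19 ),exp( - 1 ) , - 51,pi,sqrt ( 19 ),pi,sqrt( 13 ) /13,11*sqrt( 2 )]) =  [ - 51, - 26.51,sqrt( 13) /13,1/pi, exp( - 1 ),pi, pi,pi, sqrt( 19), sqrt (19),47/6,11*sqrt( 2 ), 97 ] 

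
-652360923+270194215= -382166708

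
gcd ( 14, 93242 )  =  2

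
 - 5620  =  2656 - 8276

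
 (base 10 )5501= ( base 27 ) 7ek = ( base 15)196b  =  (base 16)157d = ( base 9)7482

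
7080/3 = 2360 = 2360.00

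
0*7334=0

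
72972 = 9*8108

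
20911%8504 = 3903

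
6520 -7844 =-1324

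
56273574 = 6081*9254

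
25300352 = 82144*308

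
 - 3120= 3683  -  6803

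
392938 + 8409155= 8802093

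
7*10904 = 76328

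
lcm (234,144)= 1872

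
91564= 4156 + 87408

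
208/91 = 16/7 = 2.29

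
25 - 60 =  -35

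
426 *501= 213426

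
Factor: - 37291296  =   - 2^5*3^1*7^1 * 211^1*263^1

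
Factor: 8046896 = 2^4*11^1*13^1 * 3517^1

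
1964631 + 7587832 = 9552463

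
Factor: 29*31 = 899=29^1*31^1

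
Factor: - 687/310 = -2^(-1 )*3^1*5^( - 1)* 31^(  -  1) * 229^1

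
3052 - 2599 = 453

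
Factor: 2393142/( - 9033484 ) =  - 2^( - 1)*3^1*109^( - 1)*20719^( - 1)*398857^1 = - 1196571/4516742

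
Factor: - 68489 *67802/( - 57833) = 4643691178/57833 = 2^1 * 7^1*29^1*151^( - 1)*167^1*383^( - 1)*68489^1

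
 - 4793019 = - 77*62247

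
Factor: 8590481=1733^1 * 4957^1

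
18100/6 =3016 + 2/3 = 3016.67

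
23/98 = 23/98 = 0.23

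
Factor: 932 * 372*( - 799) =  - 277016496 = - 2^4*3^1*17^1*31^1*47^1 * 233^1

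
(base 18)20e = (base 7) 1634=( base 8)1226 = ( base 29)mo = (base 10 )662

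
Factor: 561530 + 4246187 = 4807717=4807717^1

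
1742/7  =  248  +  6/7= 248.86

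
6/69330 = 1/11555 = 0.00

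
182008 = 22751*8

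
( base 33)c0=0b110001100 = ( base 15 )1b6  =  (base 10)396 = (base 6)1500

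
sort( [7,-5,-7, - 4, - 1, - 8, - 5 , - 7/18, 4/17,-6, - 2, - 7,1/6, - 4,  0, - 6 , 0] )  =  [ - 8, - 7,-7, - 6,- 6, - 5, - 5,-4, - 4, - 2, - 1, - 7/18, 0, 0, 1/6,  4/17, 7] 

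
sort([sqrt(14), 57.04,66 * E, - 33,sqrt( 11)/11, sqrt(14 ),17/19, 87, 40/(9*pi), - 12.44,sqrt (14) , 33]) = [ - 33 , - 12.44,sqrt ( 11) /11, 17/19, 40/ ( 9 * pi),sqrt(14 ) , sqrt(14),  sqrt( 14),33, 57.04, 87, 66 * E] 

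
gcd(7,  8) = 1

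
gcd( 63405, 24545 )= 5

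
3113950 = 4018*775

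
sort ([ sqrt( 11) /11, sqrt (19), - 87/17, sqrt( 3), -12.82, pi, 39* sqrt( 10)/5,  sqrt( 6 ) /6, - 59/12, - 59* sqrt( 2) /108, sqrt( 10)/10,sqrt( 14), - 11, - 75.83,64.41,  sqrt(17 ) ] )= [ - 75.83,- 12.82, - 11, - 87/17,- 59/12, - 59*sqrt( 2) /108,  sqrt( 11 )/11,sqrt( 10 ) /10,sqrt( 6) /6,  sqrt( 3),pi,  sqrt( 14 ),sqrt (17),sqrt( 19 ),  39*sqrt( 10) /5, 64.41]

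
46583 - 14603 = 31980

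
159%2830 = 159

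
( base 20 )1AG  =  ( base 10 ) 616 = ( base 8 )1150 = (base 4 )21220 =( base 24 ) 11G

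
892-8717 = - 7825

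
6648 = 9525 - 2877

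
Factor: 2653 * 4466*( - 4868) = -57677514664=-2^3*7^2*11^1*29^1*379^1*1217^1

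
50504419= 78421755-27917336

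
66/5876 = 33/2938 = 0.01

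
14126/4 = 7063/2 = 3531.50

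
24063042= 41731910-17668868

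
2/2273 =2/2273= 0.00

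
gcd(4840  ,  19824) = 8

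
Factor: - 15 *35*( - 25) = 13125 = 3^1*5^4*7^1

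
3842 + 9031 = 12873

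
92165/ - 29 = - 92165/29 = - 3178.10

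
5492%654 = 260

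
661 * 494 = 326534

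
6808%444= 148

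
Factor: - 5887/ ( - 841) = 7= 7^1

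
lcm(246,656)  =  1968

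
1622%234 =218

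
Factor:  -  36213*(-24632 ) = 2^3 * 3^1*3079^1*12071^1 = 891998616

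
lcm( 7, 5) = 35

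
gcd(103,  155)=1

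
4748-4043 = 705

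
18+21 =39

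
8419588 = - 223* ( - 37756 ) 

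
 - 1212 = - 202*6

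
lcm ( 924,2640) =18480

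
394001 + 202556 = 596557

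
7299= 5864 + 1435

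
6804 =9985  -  3181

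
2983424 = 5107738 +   -  2124314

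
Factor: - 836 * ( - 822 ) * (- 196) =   -  134689632 = - 2^5*3^1*7^2 * 11^1 * 19^1 * 137^1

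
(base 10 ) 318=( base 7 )633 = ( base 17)11c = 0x13E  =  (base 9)383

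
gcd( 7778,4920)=2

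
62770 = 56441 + 6329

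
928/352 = 2+7/11 = 2.64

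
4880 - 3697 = 1183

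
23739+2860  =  26599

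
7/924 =1/132=0.01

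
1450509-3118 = 1447391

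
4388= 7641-3253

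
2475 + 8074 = 10549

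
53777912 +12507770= 66285682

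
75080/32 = 9385/4 = 2346.25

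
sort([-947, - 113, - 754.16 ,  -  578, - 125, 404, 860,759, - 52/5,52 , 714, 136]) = [ - 947 , - 754.16 , - 578, - 125,  -  113, - 52/5,52,136, 404, 714,759, 860 ]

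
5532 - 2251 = 3281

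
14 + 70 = 84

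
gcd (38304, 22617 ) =63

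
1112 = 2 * 556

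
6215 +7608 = 13823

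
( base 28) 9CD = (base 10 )7405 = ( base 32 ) 77D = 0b1110011101101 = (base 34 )6DR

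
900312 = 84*10718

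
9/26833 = 9/26833 = 0.00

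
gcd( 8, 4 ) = 4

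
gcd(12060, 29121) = 3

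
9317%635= 427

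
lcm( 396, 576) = 6336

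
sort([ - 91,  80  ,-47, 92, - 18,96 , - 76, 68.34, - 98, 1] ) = [-98, -91, - 76, - 47,-18 , 1,68.34 , 80, 92,  96]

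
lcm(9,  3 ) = 9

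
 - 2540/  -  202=12 +58/101 = 12.57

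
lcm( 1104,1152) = 26496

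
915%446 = 23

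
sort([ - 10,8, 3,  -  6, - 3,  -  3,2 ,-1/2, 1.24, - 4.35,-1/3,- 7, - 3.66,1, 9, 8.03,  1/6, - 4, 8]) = [ - 10, - 7, - 6, - 4.35,-4, - 3.66,-3, - 3, - 1/2  ,- 1/3, 1/6, 1, 1.24, 2,3, 8, 8,  8.03, 9] 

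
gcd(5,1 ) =1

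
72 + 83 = 155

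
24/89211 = 8/29737  =  0.00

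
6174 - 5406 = 768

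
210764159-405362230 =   -  194598071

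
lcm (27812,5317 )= 361556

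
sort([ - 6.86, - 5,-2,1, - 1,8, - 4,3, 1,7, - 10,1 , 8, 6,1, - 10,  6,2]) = [ - 10,  -  10,  -  6.86,-5, - 4, - 2, - 1,1,1, 1 , 1, 2,3, 6 , 6,7 , 8,8]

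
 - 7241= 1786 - 9027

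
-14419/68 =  - 213 + 65/68 = -  212.04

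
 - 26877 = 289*( - 93)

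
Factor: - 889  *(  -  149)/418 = 2^( - 1)*7^1*11^( -1 )*19^(-1) * 127^1*149^1= 132461/418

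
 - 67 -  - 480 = 413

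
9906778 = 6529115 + 3377663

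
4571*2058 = 9407118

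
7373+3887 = 11260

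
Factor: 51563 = 51563^1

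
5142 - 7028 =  - 1886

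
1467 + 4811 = 6278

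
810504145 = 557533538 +252970607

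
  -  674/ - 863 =674/863 = 0.78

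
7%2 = 1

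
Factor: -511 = -7^1 * 73^1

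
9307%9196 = 111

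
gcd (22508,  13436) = 4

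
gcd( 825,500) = 25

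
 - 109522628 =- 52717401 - 56805227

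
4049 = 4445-396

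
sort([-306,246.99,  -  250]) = [-306, - 250,246.99]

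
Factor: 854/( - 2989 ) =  - 2^1 *7^( -1) = -2/7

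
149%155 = 149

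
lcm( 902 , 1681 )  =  36982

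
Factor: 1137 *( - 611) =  - 3^1*13^1*47^1*379^1=- 694707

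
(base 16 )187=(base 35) B6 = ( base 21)ID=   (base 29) DE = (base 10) 391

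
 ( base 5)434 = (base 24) 4N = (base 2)1110111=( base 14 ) 87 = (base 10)119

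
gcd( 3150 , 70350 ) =1050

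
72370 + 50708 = 123078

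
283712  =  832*341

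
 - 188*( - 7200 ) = 1353600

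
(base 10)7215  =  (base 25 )BDF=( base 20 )I0F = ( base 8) 16057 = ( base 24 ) CCF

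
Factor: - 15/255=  - 17^( - 1) =-1/17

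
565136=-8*(-70642)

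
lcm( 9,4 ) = 36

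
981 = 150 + 831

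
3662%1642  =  378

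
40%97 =40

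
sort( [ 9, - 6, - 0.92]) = [-6, - 0.92,  9 ]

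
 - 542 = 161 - 703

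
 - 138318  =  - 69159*2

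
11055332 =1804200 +9251132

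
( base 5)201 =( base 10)51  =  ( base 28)1n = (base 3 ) 1220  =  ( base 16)33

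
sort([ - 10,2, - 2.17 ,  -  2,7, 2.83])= [  -  10, - 2.17,  -  2,2, 2.83,7 ] 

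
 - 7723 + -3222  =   - 10945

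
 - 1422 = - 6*237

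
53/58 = 53/58 = 0.91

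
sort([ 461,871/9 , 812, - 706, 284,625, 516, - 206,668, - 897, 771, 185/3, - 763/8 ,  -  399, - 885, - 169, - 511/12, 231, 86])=[ -897, - 885, - 706,-399,-206,-169, - 763/8, - 511/12, 185/3, 86, 871/9, 231,284, 461,516,625, 668,771 , 812] 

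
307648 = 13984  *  22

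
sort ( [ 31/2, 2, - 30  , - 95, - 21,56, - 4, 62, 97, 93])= [ -95, -30, - 21, - 4, 2, 31/2, 56, 62, 93, 97] 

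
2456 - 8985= - 6529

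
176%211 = 176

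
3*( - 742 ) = - 2226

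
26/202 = 13/101  =  0.13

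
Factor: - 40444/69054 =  - 2^1*3^ (  -  1 )*17^(  -  1 )*677^ ( - 1 )*10111^1 =- 20222/34527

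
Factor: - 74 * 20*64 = - 94720 =- 2^9*5^1*37^1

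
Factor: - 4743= - 3^2*17^1*31^1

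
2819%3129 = 2819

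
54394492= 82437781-28043289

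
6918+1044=7962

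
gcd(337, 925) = 1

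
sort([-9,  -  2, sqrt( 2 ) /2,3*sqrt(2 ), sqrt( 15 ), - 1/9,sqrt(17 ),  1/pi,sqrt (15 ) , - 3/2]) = [ - 9 , - 2,-3/2, - 1/9,  1/pi,  sqrt(2)/2, sqrt(15),sqrt( 15) , sqrt(17),3*sqrt(2 )] 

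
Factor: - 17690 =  - 2^1 * 5^1*29^1 *61^1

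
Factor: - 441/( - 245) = 3^2*5^( - 1) = 9/5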